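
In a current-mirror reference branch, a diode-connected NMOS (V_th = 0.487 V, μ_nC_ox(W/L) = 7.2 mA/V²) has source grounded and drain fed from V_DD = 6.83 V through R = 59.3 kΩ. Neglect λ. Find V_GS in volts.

With gate tied to drain, V_GS = V_DS ≥ V_GS − V_th, so the device is in saturation.
KCL at the drain: ½ k_n (V_GS − V_th)² = (V_DD − V_GS)/R.
Let x = V_GS − 0.487. Then 213 x² + x − 6.343 = 0, giving x = 0.17 V (positive root), so V_GS = 0.657 V.
I_D = (V_DD − V_GS)/R = (6.83 − 0.657) / 59.3 = 0.104 mA.

V_GS = 0.657 V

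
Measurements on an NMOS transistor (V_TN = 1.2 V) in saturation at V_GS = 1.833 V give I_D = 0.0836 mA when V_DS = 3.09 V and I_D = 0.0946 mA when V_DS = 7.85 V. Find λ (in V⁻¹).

λ = 0.0302 V⁻¹

With V_GS fixed, I_D ∝ (1 + λ V_DS) in saturation, so I_D2/I_D1 = (1 + λ V_DS2)/(1 + λ V_DS1).
0.0946/0.0836 = 1.132 = (1 + 7.85 λ)/(1 + 3.09 λ).
Solving: λ (I_D1 V_DS2 − I_D2 V_DS1) = I_D2 − I_D1, so λ = (0.0946 − 0.0836) / (0.0836 × 7.85 − 0.0946 × 3.09) = 0.011 / 0.364 = 0.0302 V⁻¹.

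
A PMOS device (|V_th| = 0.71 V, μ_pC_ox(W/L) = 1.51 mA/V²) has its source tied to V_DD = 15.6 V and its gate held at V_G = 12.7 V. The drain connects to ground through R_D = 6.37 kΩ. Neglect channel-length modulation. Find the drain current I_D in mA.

I_D = 2.31 mA

V_SG = V_DD − V_G = 15.6 − 12.7 = 2.9 V, so V_ov = 2.9 − 0.71 = 2.19 V.
Assume saturation: I_D = ½ k_p V_ov² = 0.5 × 1.51 × 2.19² = 3.62 mA, giving V_SD = V_DD − I_D R_D = 15.6 − 3.62 × 6.37 = -7.47 V.
But -7.47 V < V_ov = 2.19 V, so the device is actually in triode.
In triode I_D = k_p[V_ov V_SD − ½ V_SD²] and I_D = (V_DD − V_SD)/R_D. Equating: 4.81 V_SD² − 22.06 V_SD + 15.6 = 0, giving V_SD = 0.873 V (the root below V_ov).
I_D = (15.6 − 0.873) / 6.37 = 2.31 mA.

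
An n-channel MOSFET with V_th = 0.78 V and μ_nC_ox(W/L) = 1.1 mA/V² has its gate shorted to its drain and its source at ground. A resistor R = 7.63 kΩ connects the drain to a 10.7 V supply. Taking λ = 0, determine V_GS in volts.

V_GS = 2.20 V

With gate tied to drain, V_GS = V_DS ≥ V_GS − V_th, so the device is in saturation.
KCL at the drain: ½ k_n (V_GS − V_th)² = (V_DD − V_GS)/R.
Let x = V_GS − 0.78. Then 4.2 x² + x − 9.92 = 0, giving x = 1.42 V (positive root), so V_GS = 2.2 V.
I_D = (V_DD − V_GS)/R = (10.7 − 2.2) / 7.63 = 1.11 mA.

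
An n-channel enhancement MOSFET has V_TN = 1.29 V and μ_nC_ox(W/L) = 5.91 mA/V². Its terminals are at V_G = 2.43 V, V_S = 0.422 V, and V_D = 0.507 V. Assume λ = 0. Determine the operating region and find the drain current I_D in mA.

Triode; I_D = 0.339 mA

V_GS = V_G − V_S = 2.43 − 0.422 = 2.01 V; V_DS = V_D − V_S = 0.507 − 0.422 = 0.085 V.
V_ov = V_GS − V_TN = 2.01 − 1.29 = 0.718 V.
Since V_DS = 0.085 V < V_ov = 0.718 V, the device is in the triode region.
I_D = k_n [V_ov · V_DS − ½ V_DS²] = 5.91 × [0.718 × 0.085 − 0.5 × 0.085²] = 0.339 mA.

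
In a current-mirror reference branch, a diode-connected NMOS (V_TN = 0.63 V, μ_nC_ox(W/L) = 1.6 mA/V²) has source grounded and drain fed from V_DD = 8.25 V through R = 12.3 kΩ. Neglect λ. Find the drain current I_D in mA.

With gate tied to drain, V_GS = V_DS ≥ V_GS − V_TN, so the device is in saturation.
KCL at the drain: ½ k_n (V_GS − V_TN)² = (V_DD − V_GS)/R.
Let x = V_GS − 0.63. Then 9.84 x² + x − 7.62 = 0, giving x = 0.831 V (positive root), so V_GS = 1.46 V.
I_D = (V_DD − V_GS)/R = (8.25 − 1.46) / 12.3 = 0.552 mA.

I_D = 0.552 mA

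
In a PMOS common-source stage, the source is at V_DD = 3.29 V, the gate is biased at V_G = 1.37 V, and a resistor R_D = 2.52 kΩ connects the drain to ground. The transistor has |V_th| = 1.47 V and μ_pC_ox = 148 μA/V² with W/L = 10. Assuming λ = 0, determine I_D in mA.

V_SG = V_DD − V_G = 3.29 − 1.37 = 1.92 V, so V_ov = 1.92 − 1.47 = 0.45 V.
k_p = μ_pC_ox · (W/L) = 1.48 mA/V².
Assume saturation: I_D = ½ k_p V_ov² = 0.5 × 1.48 × 0.45² = 0.15 mA, giving V_SD = V_DD − I_D R_D = 3.29 − 0.15 × 2.52 = 2.91 V.
V_SD = 2.91 V ≥ V_ov = 0.45 V, confirming saturation.

I_D = 0.150 mA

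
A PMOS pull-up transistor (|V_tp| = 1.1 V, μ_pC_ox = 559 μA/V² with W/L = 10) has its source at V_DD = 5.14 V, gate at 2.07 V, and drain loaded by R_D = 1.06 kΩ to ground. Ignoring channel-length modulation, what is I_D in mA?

V_SG = V_DD − V_G = 5.14 − 2.07 = 3.07 V, so V_ov = 3.07 − 1.1 = 1.97 V.
k_p = μ_pC_ox · (W/L) = 5.59 mA/V².
Assume saturation: I_D = ½ k_p V_ov² = 0.5 × 5.59 × 1.97² = 10.8 mA, giving V_SD = V_DD − I_D R_D = 5.14 − 10.8 × 1.06 = -6.36 V.
But -6.36 V < V_ov = 1.97 V, so the device is actually in triode.
In triode I_D = k_p[V_ov V_SD − ½ V_SD²] and I_D = (V_DD − V_SD)/R_D. Equating: 2.96 V_SD² − 12.67 V_SD + 5.14 = 0, giving V_SD = 0.454 V (the root below V_ov).
I_D = (5.14 − 0.454) / 1.06 = 4.42 mA.

I_D = 4.42 mA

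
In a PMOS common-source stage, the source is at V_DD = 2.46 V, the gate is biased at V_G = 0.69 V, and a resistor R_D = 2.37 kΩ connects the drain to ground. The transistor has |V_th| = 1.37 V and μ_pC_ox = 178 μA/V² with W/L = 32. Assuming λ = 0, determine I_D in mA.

V_SG = V_DD − V_G = 2.46 − 0.69 = 1.77 V, so V_ov = 1.77 − 1.37 = 0.4 V.
k_p = μ_pC_ox · (W/L) = 5.696 mA/V².
Assume saturation: I_D = ½ k_p V_ov² = 0.5 × 5.696 × 0.4² = 0.456 mA, giving V_SD = V_DD − I_D R_D = 2.46 − 0.456 × 2.37 = 1.38 V.
V_SD = 1.38 V ≥ V_ov = 0.4 V, confirming saturation.

I_D = 0.456 mA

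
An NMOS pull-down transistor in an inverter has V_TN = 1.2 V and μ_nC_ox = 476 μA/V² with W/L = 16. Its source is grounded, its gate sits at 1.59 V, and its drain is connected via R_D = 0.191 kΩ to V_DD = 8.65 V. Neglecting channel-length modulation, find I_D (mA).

V_GS = V_G = 1.59 V, so V_ov = 1.59 − 1.2 = 0.39 V.
k_n = μ_nC_ox · (W/L) = 7.616 mA/V².
Assume saturation: I_D = ½ k_n V_ov² = 0.5 × 7.616 × 0.39² = 0.579 mA, giving V_DS = V_DD − I_D R_D = 8.65 − 0.579 × 0.191 = 8.54 V.
V_DS = 8.54 V ≥ V_ov = 0.39 V, confirming saturation.

I_D = 0.579 mA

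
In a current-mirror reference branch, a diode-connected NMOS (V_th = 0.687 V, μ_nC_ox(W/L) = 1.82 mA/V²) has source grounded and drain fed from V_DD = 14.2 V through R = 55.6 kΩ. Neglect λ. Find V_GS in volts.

V_GS = 1.19 V

With gate tied to drain, V_GS = V_DS ≥ V_GS − V_th, so the device is in saturation.
KCL at the drain: ½ k_n (V_GS − V_th)² = (V_DD − V_GS)/R.
Let x = V_GS − 0.687. Then 50.6 x² + x − 13.51 = 0, giving x = 0.507 V (positive root), so V_GS = 1.19 V.
I_D = (V_DD − V_GS)/R = (14.2 − 1.19) / 55.6 = 0.234 mA.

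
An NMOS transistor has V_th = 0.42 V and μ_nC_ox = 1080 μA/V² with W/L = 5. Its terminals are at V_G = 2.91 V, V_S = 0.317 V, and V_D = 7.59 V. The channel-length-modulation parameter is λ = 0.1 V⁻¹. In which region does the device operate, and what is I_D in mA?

V_GS = V_G − V_S = 2.91 − 0.317 = 2.59 V; V_DS = V_D − V_S = 7.59 − 0.317 = 7.27 V.
k_n = μ_nC_ox · (W/L) = 5.4 mA/V².
V_ov = V_GS − V_th = 2.59 − 0.42 = 2.17 V.
Since V_DS = 7.27 V ≥ V_ov = 2.17 V, the device is in saturation.
I_D = ½ k_n V_ov² (1 + λ V_DS) = 0.5 × 5.4 × 2.17² × (1 + 0.1 × 7.27) = 22 mA.

Saturation; I_D = 22.0 mA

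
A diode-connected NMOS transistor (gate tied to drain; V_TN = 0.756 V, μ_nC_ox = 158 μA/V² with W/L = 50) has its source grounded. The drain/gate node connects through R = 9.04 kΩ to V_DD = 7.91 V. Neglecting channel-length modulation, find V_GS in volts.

With gate tied to drain, V_GS = V_DS ≥ V_GS − V_TN, so the device is in saturation.
k_n = μ_nC_ox · (W/L) = 7.9 mA/V².
KCL at the drain: ½ k_n (V_GS − V_TN)² = (V_DD − V_GS)/R.
Let x = V_GS − 0.756. Then 35.7 x² + x − 7.154 = 0, giving x = 0.434 V (positive root), so V_GS = 1.19 V.
I_D = (V_DD − V_GS)/R = (7.91 − 1.19) / 9.04 = 0.743 mA.

V_GS = 1.19 V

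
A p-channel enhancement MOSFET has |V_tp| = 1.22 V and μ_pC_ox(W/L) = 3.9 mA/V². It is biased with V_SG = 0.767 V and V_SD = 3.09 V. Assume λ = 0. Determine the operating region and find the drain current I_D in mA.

V_SG = 0.767 V < |V_tp| = 1.22 V, so the transistor is in cutoff.

Cutoff; I_D = 0 mA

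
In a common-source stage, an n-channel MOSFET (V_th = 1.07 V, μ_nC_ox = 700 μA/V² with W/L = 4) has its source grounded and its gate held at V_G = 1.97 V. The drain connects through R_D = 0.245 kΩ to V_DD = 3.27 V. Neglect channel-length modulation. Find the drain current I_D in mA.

I_D = 1.13 mA

V_GS = V_G = 1.97 V, so V_ov = 1.97 − 1.07 = 0.9 V.
k_n = μ_nC_ox · (W/L) = 2.8 mA/V².
Assume saturation: I_D = ½ k_n V_ov² = 0.5 × 2.8 × 0.9² = 1.13 mA, giving V_DS = V_DD − I_D R_D = 3.27 − 1.13 × 0.245 = 2.99 V.
V_DS = 2.99 V ≥ V_ov = 0.9 V, confirming saturation.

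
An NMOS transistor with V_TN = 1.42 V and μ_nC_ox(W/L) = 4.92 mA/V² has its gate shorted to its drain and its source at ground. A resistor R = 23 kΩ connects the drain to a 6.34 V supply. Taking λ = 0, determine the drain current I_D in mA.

With gate tied to drain, V_GS = V_DS ≥ V_GS − V_TN, so the device is in saturation.
KCL at the drain: ½ k_n (V_GS − V_TN)² = (V_DD − V_GS)/R.
Let x = V_GS − 1.42. Then 56.6 x² + x − 4.92 = 0, giving x = 0.286 V (positive root), so V_GS = 1.71 V.
I_D = (V_DD − V_GS)/R = (6.34 − 1.71) / 23 = 0.201 mA.

I_D = 0.201 mA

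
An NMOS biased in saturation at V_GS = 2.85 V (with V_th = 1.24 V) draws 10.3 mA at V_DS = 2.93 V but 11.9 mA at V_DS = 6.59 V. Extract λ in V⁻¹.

λ = 0.0485 V⁻¹

With V_GS fixed, I_D ∝ (1 + λ V_DS) in saturation, so I_D2/I_D1 = (1 + λ V_DS2)/(1 + λ V_DS1).
11.9/10.3 = 1.155 = (1 + 6.59 λ)/(1 + 2.93 λ).
Solving: λ (I_D1 V_DS2 − I_D2 V_DS1) = I_D2 − I_D1, so λ = (11.9 − 10.3) / (10.3 × 6.59 − 11.9 × 2.93) = 1.6 / 33 = 0.0485 V⁻¹.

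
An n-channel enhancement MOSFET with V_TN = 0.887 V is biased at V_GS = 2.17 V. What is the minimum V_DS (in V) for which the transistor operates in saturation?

V_DS,sat = 1.28 V

The boundary between triode and saturation is V_DS = V_GS − V_TN = V_ov.
V_ov = 2.17 − 0.887 = 1.28 V.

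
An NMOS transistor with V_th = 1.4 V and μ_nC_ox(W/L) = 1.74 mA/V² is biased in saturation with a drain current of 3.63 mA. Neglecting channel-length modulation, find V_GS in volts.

In saturation I_D = ½ k_n (V_GS − V_th)², so V_GS − V_th = √(2 I_D / k_n) = √(2 × 3.63 / 1.74) = 2.04 V.
V_GS = 1.4 + 2.04 = 3.44 V.

V_GS = 3.44 V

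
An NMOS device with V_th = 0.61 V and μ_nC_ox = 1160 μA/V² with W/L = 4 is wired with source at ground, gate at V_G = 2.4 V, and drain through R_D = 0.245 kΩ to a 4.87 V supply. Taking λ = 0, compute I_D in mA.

V_GS = V_G = 2.4 V, so V_ov = 2.4 − 0.61 = 1.79 V.
k_n = μ_nC_ox · (W/L) = 4.64 mA/V².
Assume saturation: I_D = ½ k_n V_ov² = 0.5 × 4.64 × 1.79² = 7.43 mA, giving V_DS = V_DD − I_D R_D = 4.87 − 7.43 × 0.245 = 3.05 V.
V_DS = 3.05 V ≥ V_ov = 1.79 V, confirming saturation.

I_D = 7.43 mA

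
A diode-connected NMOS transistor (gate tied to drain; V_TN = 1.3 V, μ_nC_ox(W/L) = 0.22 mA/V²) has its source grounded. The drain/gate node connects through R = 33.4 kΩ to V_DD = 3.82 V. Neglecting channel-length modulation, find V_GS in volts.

With gate tied to drain, V_GS = V_DS ≥ V_GS − V_TN, so the device is in saturation.
KCL at the drain: ½ k_n (V_GS − V_TN)² = (V_DD − V_GS)/R.
Let x = V_GS − 1.3. Then 3.67 x² + x − 2.52 = 0, giving x = 0.703 V (positive root), so V_GS = 2 V.
I_D = (V_DD − V_GS)/R = (3.82 − 2) / 33.4 = 0.0544 mA.

V_GS = 2.00 V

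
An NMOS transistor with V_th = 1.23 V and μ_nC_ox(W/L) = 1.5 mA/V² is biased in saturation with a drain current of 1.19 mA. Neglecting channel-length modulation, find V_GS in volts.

In saturation I_D = ½ k_n (V_GS − V_th)², so V_GS − V_th = √(2 I_D / k_n) = √(2 × 1.19 / 1.5) = 1.26 V.
V_GS = 1.23 + 1.26 = 2.49 V.

V_GS = 2.49 V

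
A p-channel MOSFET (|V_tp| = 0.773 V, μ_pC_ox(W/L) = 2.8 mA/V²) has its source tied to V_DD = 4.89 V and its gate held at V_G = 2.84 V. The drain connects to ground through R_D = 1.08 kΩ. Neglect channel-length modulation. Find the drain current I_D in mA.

I_D = 2.28 mA

V_SG = V_DD − V_G = 4.89 − 2.84 = 2.05 V, so V_ov = 2.05 − 0.773 = 1.28 V.
Assume saturation: I_D = ½ k_p V_ov² = 0.5 × 2.8 × 1.28² = 2.28 mA, giving V_SD = V_DD − I_D R_D = 4.89 − 2.28 × 1.08 = 2.42 V.
V_SD = 2.42 V ≥ V_ov = 1.28 V, confirming saturation.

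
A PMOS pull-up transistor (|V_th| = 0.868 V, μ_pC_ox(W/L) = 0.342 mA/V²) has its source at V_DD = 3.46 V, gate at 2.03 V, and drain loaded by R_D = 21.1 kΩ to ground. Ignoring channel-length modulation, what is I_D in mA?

V_SG = V_DD − V_G = 3.46 − 2.03 = 1.43 V, so V_ov = 1.43 − 0.868 = 0.562 V.
Assume saturation: I_D = ½ k_p V_ov² = 0.5 × 0.342 × 0.562² = 0.054 mA, giving V_SD = V_DD − I_D R_D = 3.46 − 0.054 × 21.1 = 2.32 V.
V_SD = 2.32 V ≥ V_ov = 0.562 V, confirming saturation.

I_D = 0.0540 mA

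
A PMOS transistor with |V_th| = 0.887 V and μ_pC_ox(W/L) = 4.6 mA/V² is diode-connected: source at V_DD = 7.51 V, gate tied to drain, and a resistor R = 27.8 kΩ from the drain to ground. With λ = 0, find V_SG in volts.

V_SG = 1.20 V

With gate tied to drain, V_SG = V_SD ≥ V_SG − |V_th|, so the device is in saturation.
KCL at the drain: ½ k_p (V_SG − |V_th|)² = (V_DD − V_SG)/R.
Let x = V_SG − 0.887. Then 63.9 x² + x − 6.623 = 0, giving x = 0.314 V (positive root), so V_SG = 1.2 V.
I_D = (V_DD − V_SG)/R = (7.51 − 1.2) / 27.8 = 0.227 mA.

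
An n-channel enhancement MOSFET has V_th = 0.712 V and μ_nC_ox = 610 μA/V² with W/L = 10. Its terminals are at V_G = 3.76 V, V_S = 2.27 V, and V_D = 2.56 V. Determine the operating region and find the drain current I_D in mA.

Triode; I_D = 1.12 mA

V_GS = V_G − V_S = 3.76 − 2.27 = 1.49 V; V_DS = V_D − V_S = 2.56 − 2.27 = 0.29 V.
k_n = μ_nC_ox · (W/L) = 6.1 mA/V².
V_ov = V_GS − V_th = 1.49 − 0.712 = 0.778 V.
Since V_DS = 0.29 V < V_ov = 0.778 V, the device is in the triode region.
I_D = k_n [V_ov · V_DS − ½ V_DS²] = 6.1 × [0.778 × 0.29 − 0.5 × 0.29²] = 1.12 mA.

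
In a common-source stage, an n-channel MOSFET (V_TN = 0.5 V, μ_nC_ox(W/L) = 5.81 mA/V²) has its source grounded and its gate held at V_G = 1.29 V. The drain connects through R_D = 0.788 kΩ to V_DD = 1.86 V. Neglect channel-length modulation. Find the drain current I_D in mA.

I_D = 1.65 mA

V_GS = V_G = 1.29 V, so V_ov = 1.29 − 0.5 = 0.79 V.
Assume saturation: I_D = ½ k_n V_ov² = 0.5 × 5.81 × 0.79² = 1.81 mA, giving V_DS = V_DD − I_D R_D = 1.86 − 1.81 × 0.788 = 0.431 V.
But 0.431 V < V_ov = 0.79 V, so the device is actually in triode.
In triode I_D = k_n[V_ov V_DS − ½ V_DS²] and I_D = (V_DD − V_DS)/R_D. Equating: 2.29 V_DS² − 4.617 V_DS + 1.86 = 0, giving V_DS = 0.556 V (the root below V_ov).
I_D = (1.86 − 0.556) / 0.788 = 1.65 mA.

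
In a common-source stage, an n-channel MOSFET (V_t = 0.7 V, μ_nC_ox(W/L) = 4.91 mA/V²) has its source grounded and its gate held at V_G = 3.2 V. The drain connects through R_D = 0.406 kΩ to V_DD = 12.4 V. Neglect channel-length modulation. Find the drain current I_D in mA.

I_D = 15.3 mA

V_GS = V_G = 3.2 V, so V_ov = 3.2 − 0.7 = 2.5 V.
Assume saturation: I_D = ½ k_n V_ov² = 0.5 × 4.91 × 2.5² = 15.3 mA, giving V_DS = V_DD − I_D R_D = 12.4 − 15.3 × 0.406 = 6.17 V.
V_DS = 6.17 V ≥ V_ov = 2.5 V, confirming saturation.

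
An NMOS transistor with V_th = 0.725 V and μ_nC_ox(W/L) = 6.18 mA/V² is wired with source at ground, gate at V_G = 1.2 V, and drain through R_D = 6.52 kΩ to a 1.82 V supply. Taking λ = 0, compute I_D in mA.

I_D = 0.264 mA

V_GS = V_G = 1.2 V, so V_ov = 1.2 − 0.725 = 0.475 V.
Assume saturation: I_D = ½ k_n V_ov² = 0.5 × 6.18 × 0.475² = 0.697 mA, giving V_DS = V_DD − I_D R_D = 1.82 − 0.697 × 6.52 = -2.73 V.
But -2.73 V < V_ov = 0.475 V, so the device is actually in triode.
In triode I_D = k_n[V_ov V_DS − ½ V_DS²] and I_D = (V_DD − V_DS)/R_D. Equating: 20.1 V_DS² − 20.14 V_DS + 1.82 = 0, giving V_DS = 0.1 V (the root below V_ov).
I_D = (1.82 − 0.1) / 6.52 = 0.264 mA.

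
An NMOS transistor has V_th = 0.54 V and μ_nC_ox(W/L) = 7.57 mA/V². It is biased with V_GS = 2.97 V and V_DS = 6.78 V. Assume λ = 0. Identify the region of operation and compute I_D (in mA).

Saturation; I_D = 22.4 mA

V_ov = V_GS − V_th = 2.97 − 0.54 = 2.43 V.
Since V_DS = 6.78 V ≥ V_ov = 2.43 V, the device is in saturation.
I_D = ½ k_n V_ov² = 0.5 × 7.57 × 2.43² = 22.4 mA.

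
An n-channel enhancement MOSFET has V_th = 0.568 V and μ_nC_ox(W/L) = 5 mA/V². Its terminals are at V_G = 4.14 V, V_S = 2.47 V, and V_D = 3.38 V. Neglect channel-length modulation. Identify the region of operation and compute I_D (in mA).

Triode; I_D = 2.94 mA

V_GS = V_G − V_S = 4.14 − 2.47 = 1.67 V; V_DS = V_D − V_S = 3.38 − 2.47 = 0.91 V.
V_ov = V_GS − V_th = 1.67 − 0.568 = 1.1 V.
Since V_DS = 0.91 V < V_ov = 1.1 V, the device is in the triode region.
I_D = k_n [V_ov · V_DS − ½ V_DS²] = 5 × [1.1 × 0.91 − 0.5 × 0.91²] = 2.94 mA.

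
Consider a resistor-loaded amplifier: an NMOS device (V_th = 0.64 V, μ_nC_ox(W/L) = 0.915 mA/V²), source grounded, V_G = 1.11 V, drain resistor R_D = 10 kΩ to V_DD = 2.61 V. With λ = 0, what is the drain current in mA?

V_GS = V_G = 1.11 V, so V_ov = 1.11 − 0.64 = 0.47 V.
Assume saturation: I_D = ½ k_n V_ov² = 0.5 × 0.915 × 0.47² = 0.101 mA, giving V_DS = V_DD − I_D R_D = 2.61 − 0.101 × 10 = 1.6 V.
V_DS = 1.6 V ≥ V_ov = 0.47 V, confirming saturation.

I_D = 0.101 mA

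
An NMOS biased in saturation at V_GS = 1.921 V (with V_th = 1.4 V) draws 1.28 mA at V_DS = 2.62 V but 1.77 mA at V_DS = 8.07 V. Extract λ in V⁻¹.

λ = 0.0861 V⁻¹

With V_GS fixed, I_D ∝ (1 + λ V_DS) in saturation, so I_D2/I_D1 = (1 + λ V_DS2)/(1 + λ V_DS1).
1.77/1.28 = 1.383 = (1 + 8.07 λ)/(1 + 2.62 λ).
Solving: λ (I_D1 V_DS2 − I_D2 V_DS1) = I_D2 − I_D1, so λ = (1.77 − 1.28) / (1.28 × 8.07 − 1.77 × 2.62) = 0.49 / 5.69 = 0.0861 V⁻¹.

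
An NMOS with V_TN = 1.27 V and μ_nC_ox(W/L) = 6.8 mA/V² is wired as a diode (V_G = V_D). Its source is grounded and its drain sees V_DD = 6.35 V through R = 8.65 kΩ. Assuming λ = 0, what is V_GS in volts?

With gate tied to drain, V_GS = V_DS ≥ V_GS − V_TN, so the device is in saturation.
KCL at the drain: ½ k_n (V_GS − V_TN)² = (V_DD − V_GS)/R.
Let x = V_GS − 1.27. Then 29.4 x² + x − 5.08 = 0, giving x = 0.399 V (positive root), so V_GS = 1.67 V.
I_D = (V_DD − V_GS)/R = (6.35 − 1.67) / 8.65 = 0.541 mA.

V_GS = 1.67 V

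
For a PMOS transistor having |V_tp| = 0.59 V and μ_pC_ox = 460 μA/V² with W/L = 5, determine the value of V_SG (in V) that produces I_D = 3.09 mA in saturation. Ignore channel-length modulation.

V_SG = 2.23 V

k_p = μ_pC_ox · (W/L) = 2.3 mA/V².
In saturation I_D = ½ k_p (V_SG − |V_tp|)², so V_SG − |V_tp| = √(2 I_D / k_p) = √(2 × 3.09 / 2.3) = 1.64 V.
V_SG = 0.59 + 1.64 = 2.23 V.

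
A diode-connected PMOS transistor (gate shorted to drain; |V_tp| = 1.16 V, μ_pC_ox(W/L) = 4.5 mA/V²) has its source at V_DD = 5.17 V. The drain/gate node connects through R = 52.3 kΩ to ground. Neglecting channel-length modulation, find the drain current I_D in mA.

With gate tied to drain, V_SG = V_SD ≥ V_SG − |V_tp|, so the device is in saturation.
KCL at the drain: ½ k_p (V_SG − |V_tp|)² = (V_DD − V_SG)/R.
Let x = V_SG − 1.16. Then 118 x² + x − 4.01 = 0, giving x = 0.18 V (positive root), so V_SG = 1.34 V.
I_D = (V_DD − V_SG)/R = (5.17 − 1.34) / 52.3 = 0.0732 mA.

I_D = 0.0732 mA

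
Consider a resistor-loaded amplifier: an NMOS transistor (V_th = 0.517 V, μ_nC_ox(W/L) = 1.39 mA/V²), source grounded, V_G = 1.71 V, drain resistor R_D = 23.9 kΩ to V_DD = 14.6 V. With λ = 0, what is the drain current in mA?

I_D = 0.593 mA

V_GS = V_G = 1.71 V, so V_ov = 1.71 − 0.517 = 1.19 V.
Assume saturation: I_D = ½ k_n V_ov² = 0.5 × 1.39 × 1.19² = 0.989 mA, giving V_DS = V_DD − I_D R_D = 14.6 − 0.989 × 23.9 = -9.04 V.
But -9.04 V < V_ov = 1.19 V, so the device is actually in triode.
In triode I_D = k_n[V_ov V_DS − ½ V_DS²] and I_D = (V_DD − V_DS)/R_D. Equating: 16.6 V_DS² − 40.63 V_DS + 14.6 = 0, giving V_DS = 0.438 V (the root below V_ov).
I_D = (14.6 − 0.438) / 23.9 = 0.593 mA.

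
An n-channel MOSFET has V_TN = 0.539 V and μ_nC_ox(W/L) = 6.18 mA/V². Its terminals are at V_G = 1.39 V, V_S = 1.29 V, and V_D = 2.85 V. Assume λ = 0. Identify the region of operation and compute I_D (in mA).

V_GS = V_G − V_S = 1.39 − 1.29 = 0.1 V; V_DS = V_D − V_S = 2.85 − 1.29 = 1.56 V.
V_GS = 0.1 V < V_TN = 0.539 V, so the transistor is in cutoff.

Cutoff; I_D = 0 mA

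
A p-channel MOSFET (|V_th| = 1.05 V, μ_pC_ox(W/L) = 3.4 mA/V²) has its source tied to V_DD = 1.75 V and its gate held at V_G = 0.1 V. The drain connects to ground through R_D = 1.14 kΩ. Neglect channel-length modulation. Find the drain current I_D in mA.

V_SG = V_DD − V_G = 1.75 − 0.1 = 1.65 V, so V_ov = 1.65 − 1.05 = 0.6 V.
Assume saturation: I_D = ½ k_p V_ov² = 0.5 × 3.4 × 0.6² = 0.612 mA, giving V_SD = V_DD − I_D R_D = 1.75 − 0.612 × 1.14 = 1.05 V.
V_SD = 1.05 V ≥ V_ov = 0.6 V, confirming saturation.

I_D = 0.612 mA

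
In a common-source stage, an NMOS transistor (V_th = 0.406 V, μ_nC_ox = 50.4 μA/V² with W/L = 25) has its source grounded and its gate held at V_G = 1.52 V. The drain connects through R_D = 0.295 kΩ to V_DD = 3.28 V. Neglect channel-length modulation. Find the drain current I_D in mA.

I_D = 0.782 mA

V_GS = V_G = 1.52 V, so V_ov = 1.52 − 0.406 = 1.11 V.
k_n = μ_nC_ox · (W/L) = 1.26 mA/V².
Assume saturation: I_D = ½ k_n V_ov² = 0.5 × 1.26 × 1.11² = 0.782 mA, giving V_DS = V_DD − I_D R_D = 3.28 − 0.782 × 0.295 = 3.05 V.
V_DS = 3.05 V ≥ V_ov = 1.11 V, confirming saturation.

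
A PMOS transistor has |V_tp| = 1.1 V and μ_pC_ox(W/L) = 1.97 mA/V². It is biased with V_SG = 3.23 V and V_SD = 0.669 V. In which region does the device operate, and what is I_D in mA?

V_ov = V_SG − |V_tp| = 3.23 − 1.1 = 2.13 V.
Since V_SD = 0.669 V < V_ov = 2.13 V, the device is in the triode region.
I_D = k_p [V_ov · V_SD − ½ V_SD²] = 1.97 × [2.13 × 0.669 − 0.5 × 0.669²] = 2.37 mA.

Triode; I_D = 2.37 mA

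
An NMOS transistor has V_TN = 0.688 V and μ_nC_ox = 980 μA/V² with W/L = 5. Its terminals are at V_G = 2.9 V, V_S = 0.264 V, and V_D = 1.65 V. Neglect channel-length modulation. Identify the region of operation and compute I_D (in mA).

V_GS = V_G − V_S = 2.9 − 0.264 = 2.64 V; V_DS = V_D − V_S = 1.65 − 0.264 = 1.39 V.
k_n = μ_nC_ox · (W/L) = 4.9 mA/V².
V_ov = V_GS − V_TN = 2.64 − 0.688 = 1.95 V.
Since V_DS = 1.39 V < V_ov = 1.95 V, the device is in the triode region.
I_D = k_n [V_ov · V_DS − ½ V_DS²] = 4.9 × [1.95 × 1.39 − 0.5 × 1.39²] = 8.52 mA.

Triode; I_D = 8.52 mA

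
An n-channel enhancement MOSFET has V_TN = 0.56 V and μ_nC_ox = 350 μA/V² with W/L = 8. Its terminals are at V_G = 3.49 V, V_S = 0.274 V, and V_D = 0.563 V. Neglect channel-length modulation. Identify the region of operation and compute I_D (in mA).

V_GS = V_G − V_S = 3.49 − 0.274 = 3.22 V; V_DS = V_D − V_S = 0.563 − 0.274 = 0.289 V.
k_n = μ_nC_ox · (W/L) = 2.8 mA/V².
V_ov = V_GS − V_TN = 3.22 − 0.56 = 2.66 V.
Since V_DS = 0.289 V < V_ov = 2.66 V, the device is in the triode region.
I_D = k_n [V_ov · V_DS − ½ V_DS²] = 2.8 × [2.66 × 0.289 − 0.5 × 0.289²] = 2.03 mA.

Triode; I_D = 2.03 mA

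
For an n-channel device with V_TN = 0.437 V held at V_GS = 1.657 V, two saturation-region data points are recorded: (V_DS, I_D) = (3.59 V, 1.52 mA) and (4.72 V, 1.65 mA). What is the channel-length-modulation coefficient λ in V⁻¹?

With V_GS fixed, I_D ∝ (1 + λ V_DS) in saturation, so I_D2/I_D1 = (1 + λ V_DS2)/(1 + λ V_DS1).
1.65/1.52 = 1.086 = (1 + 4.72 λ)/(1 + 3.59 λ).
Solving: λ (I_D1 V_DS2 − I_D2 V_DS1) = I_D2 − I_D1, so λ = (1.65 − 1.52) / (1.52 × 4.72 − 1.65 × 3.59) = 0.13 / 1.25 = 0.104 V⁻¹.

λ = 0.104 V⁻¹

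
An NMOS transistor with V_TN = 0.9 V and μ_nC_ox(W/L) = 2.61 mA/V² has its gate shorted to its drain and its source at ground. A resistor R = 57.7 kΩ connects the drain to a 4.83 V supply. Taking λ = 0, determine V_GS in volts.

With gate tied to drain, V_GS = V_DS ≥ V_GS − V_TN, so the device is in saturation.
KCL at the drain: ½ k_n (V_GS − V_TN)² = (V_DD − V_GS)/R.
Let x = V_GS − 0.9. Then 75.3 x² + x − 3.93 = 0, giving x = 0.222 V (positive root), so V_GS = 1.12 V.
I_D = (V_DD − V_GS)/R = (4.83 − 1.12) / 57.7 = 0.0643 mA.

V_GS = 1.12 V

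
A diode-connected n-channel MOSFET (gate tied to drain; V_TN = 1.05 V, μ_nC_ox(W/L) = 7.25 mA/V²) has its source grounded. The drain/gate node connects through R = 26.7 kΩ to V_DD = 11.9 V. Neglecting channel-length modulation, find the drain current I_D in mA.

With gate tied to drain, V_GS = V_DS ≥ V_GS − V_TN, so the device is in saturation.
KCL at the drain: ½ k_n (V_GS − V_TN)² = (V_DD − V_GS)/R.
Let x = V_GS − 1.05. Then 96.8 x² + x − 10.85 = 0, giving x = 0.33 V (positive root), so V_GS = 1.38 V.
I_D = (V_DD − V_GS)/R = (11.9 − 1.38) / 26.7 = 0.394 mA.

I_D = 0.394 mA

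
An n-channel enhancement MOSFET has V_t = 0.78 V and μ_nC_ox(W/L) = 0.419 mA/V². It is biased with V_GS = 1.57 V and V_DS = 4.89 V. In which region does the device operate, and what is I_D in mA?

V_ov = V_GS − V_t = 1.57 − 0.78 = 0.79 V.
Since V_DS = 4.89 V ≥ V_ov = 0.79 V, the device is in saturation.
I_D = ½ k_n V_ov² = 0.5 × 0.419 × 0.79² = 0.131 mA.

Saturation; I_D = 0.131 mA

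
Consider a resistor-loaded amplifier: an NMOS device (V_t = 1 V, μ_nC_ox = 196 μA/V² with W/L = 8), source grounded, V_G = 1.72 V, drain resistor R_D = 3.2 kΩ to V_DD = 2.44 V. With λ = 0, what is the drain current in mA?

V_GS = V_G = 1.72 V, so V_ov = 1.72 − 1 = 0.72 V.
k_n = μ_nC_ox · (W/L) = 1.568 mA/V².
Assume saturation: I_D = ½ k_n V_ov² = 0.5 × 1.568 × 0.72² = 0.406 mA, giving V_DS = V_DD − I_D R_D = 2.44 − 0.406 × 3.2 = 1.14 V.
V_DS = 1.14 V ≥ V_ov = 0.72 V, confirming saturation.

I_D = 0.406 mA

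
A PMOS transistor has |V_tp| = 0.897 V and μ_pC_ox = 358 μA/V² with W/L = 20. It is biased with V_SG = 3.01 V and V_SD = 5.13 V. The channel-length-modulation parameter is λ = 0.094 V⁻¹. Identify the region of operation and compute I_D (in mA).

k_p = μ_pC_ox · (W/L) = 7.16 mA/V².
V_ov = V_SG − |V_tp| = 3.01 − 0.897 = 2.11 V.
Since V_SD = 5.13 V ≥ V_ov = 2.11 V, the device is in saturation.
I_D = ½ k_p V_ov² (1 + λ V_SD) = 0.5 × 7.16 × 2.11² × (1 + 0.094 × 5.13) = 23.7 mA.

Saturation; I_D = 23.7 mA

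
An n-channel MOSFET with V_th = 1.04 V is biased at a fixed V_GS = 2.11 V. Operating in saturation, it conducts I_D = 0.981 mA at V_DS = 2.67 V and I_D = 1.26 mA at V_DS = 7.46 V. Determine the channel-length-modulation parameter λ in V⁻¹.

With V_GS fixed, I_D ∝ (1 + λ V_DS) in saturation, so I_D2/I_D1 = (1 + λ V_DS2)/(1 + λ V_DS1).
1.26/0.981 = 1.284 = (1 + 7.46 λ)/(1 + 2.67 λ).
Solving: λ (I_D1 V_DS2 − I_D2 V_DS1) = I_D2 − I_D1, so λ = (1.26 − 0.981) / (0.981 × 7.46 − 1.26 × 2.67) = 0.279 / 3.95 = 0.0706 V⁻¹.

λ = 0.0706 V⁻¹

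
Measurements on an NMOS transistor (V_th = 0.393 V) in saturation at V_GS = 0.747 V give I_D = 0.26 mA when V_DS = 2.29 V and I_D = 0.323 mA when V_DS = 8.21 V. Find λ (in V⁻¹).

λ = 0.0452 V⁻¹

With V_GS fixed, I_D ∝ (1 + λ V_DS) in saturation, so I_D2/I_D1 = (1 + λ V_DS2)/(1 + λ V_DS1).
0.323/0.26 = 1.242 = (1 + 8.21 λ)/(1 + 2.29 λ).
Solving: λ (I_D1 V_DS2 − I_D2 V_DS1) = I_D2 − I_D1, so λ = (0.323 − 0.26) / (0.26 × 8.21 − 0.323 × 2.29) = 0.063 / 1.39 = 0.0452 V⁻¹.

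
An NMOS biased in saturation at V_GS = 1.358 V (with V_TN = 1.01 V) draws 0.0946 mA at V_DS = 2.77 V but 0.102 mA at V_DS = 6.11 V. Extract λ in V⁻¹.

λ = 0.0250 V⁻¹

With V_GS fixed, I_D ∝ (1 + λ V_DS) in saturation, so I_D2/I_D1 = (1 + λ V_DS2)/(1 + λ V_DS1).
0.102/0.0946 = 1.078 = (1 + 6.11 λ)/(1 + 2.77 λ).
Solving: λ (I_D1 V_DS2 − I_D2 V_DS1) = I_D2 − I_D1, so λ = (0.102 − 0.0946) / (0.0946 × 6.11 − 0.102 × 2.77) = 0.0074 / 0.295 = 0.025 V⁻¹.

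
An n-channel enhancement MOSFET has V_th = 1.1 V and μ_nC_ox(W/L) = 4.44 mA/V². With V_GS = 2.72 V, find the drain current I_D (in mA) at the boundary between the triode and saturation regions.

At the boundary V_DS = V_ov = V_GS − V_th = 2.72 − 1.1 = 1.62 V.
I_D = ½ k_n V_ov² = 0.5 × 4.44 × 1.62² = 5.83 mA.

I_D = 5.83 mA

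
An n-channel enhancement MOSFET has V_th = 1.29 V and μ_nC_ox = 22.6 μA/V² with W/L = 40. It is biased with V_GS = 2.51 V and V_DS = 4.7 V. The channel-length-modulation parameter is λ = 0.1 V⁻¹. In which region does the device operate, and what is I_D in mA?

Saturation; I_D = 0.989 mA

k_n = μ_nC_ox · (W/L) = 0.904 mA/V².
V_ov = V_GS − V_th = 2.51 − 1.29 = 1.22 V.
Since V_DS = 4.7 V ≥ V_ov = 1.22 V, the device is in saturation.
I_D = ½ k_n V_ov² (1 + λ V_DS) = 0.5 × 0.904 × 1.22² × (1 + 0.1 × 4.7) = 0.989 mA.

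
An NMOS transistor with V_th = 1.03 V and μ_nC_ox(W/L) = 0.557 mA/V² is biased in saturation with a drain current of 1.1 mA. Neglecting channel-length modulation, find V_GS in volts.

In saturation I_D = ½ k_n (V_GS − V_th)², so V_GS − V_th = √(2 I_D / k_n) = √(2 × 1.1 / 0.557) = 1.99 V.
V_GS = 1.03 + 1.99 = 3.02 V.

V_GS = 3.02 V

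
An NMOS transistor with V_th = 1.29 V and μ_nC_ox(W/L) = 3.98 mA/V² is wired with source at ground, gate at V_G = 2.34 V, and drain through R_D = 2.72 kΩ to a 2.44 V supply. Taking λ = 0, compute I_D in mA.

V_GS = V_G = 2.34 V, so V_ov = 2.34 − 1.29 = 1.05 V.
Assume saturation: I_D = ½ k_n V_ov² = 0.5 × 3.98 × 1.05² = 2.19 mA, giving V_DS = V_DD − I_D R_D = 2.44 − 2.19 × 2.72 = -3.53 V.
But -3.53 V < V_ov = 1.05 V, so the device is actually in triode.
In triode I_D = k_n[V_ov V_DS − ½ V_DS²] and I_D = (V_DD − V_DS)/R_D. Equating: 5.41 V_DS² − 12.37 V_DS + 2.44 = 0, giving V_DS = 0.218 V (the root below V_ov).
I_D = (2.44 − 0.218) / 2.72 = 0.817 mA.

I_D = 0.817 mA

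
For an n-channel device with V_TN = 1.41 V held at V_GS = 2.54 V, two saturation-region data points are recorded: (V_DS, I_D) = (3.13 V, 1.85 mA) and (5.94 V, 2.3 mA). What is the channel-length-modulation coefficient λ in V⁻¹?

λ = 0.119 V⁻¹

With V_GS fixed, I_D ∝ (1 + λ V_DS) in saturation, so I_D2/I_D1 = (1 + λ V_DS2)/(1 + λ V_DS1).
2.3/1.85 = 1.243 = (1 + 5.94 λ)/(1 + 3.13 λ).
Solving: λ (I_D1 V_DS2 − I_D2 V_DS1) = I_D2 − I_D1, so λ = (2.3 − 1.85) / (1.85 × 5.94 − 2.3 × 3.13) = 0.45 / 3.79 = 0.119 V⁻¹.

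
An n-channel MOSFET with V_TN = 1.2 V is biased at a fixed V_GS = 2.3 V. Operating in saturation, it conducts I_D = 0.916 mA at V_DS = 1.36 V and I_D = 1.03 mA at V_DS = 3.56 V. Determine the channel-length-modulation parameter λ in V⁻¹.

With V_GS fixed, I_D ∝ (1 + λ V_DS) in saturation, so I_D2/I_D1 = (1 + λ V_DS2)/(1 + λ V_DS1).
1.03/0.916 = 1.124 = (1 + 3.56 λ)/(1 + 1.36 λ).
Solving: λ (I_D1 V_DS2 − I_D2 V_DS1) = I_D2 − I_D1, so λ = (1.03 − 0.916) / (0.916 × 3.56 − 1.03 × 1.36) = 0.114 / 1.86 = 0.0613 V⁻¹.

λ = 0.0613 V⁻¹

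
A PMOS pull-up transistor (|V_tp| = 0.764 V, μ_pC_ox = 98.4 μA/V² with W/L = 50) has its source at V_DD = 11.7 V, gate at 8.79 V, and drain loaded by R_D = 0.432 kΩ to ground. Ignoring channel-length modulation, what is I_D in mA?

I_D = 11.3 mA

V_SG = V_DD − V_G = 11.7 − 8.79 = 2.91 V, so V_ov = 2.91 − 0.764 = 2.15 V.
k_p = μ_pC_ox · (W/L) = 4.92 mA/V².
Assume saturation: I_D = ½ k_p V_ov² = 0.5 × 4.92 × 2.15² = 11.3 mA, giving V_SD = V_DD − I_D R_D = 11.7 − 11.3 × 0.432 = 6.81 V.
V_SD = 6.81 V ≥ V_ov = 2.15 V, confirming saturation.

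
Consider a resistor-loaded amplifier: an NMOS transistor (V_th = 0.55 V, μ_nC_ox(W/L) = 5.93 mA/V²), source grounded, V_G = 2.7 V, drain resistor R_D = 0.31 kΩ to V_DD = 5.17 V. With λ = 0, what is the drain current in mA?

I_D = 12.1 mA

V_GS = V_G = 2.7 V, so V_ov = 2.7 − 0.55 = 2.15 V.
Assume saturation: I_D = ½ k_n V_ov² = 0.5 × 5.93 × 2.15² = 13.7 mA, giving V_DS = V_DD − I_D R_D = 5.17 − 13.7 × 0.31 = 0.921 V.
But 0.921 V < V_ov = 2.15 V, so the device is actually in triode.
In triode I_D = k_n[V_ov V_DS − ½ V_DS²] and I_D = (V_DD − V_DS)/R_D. Equating: 0.919 V_DS² − 4.952 V_DS + 5.17 = 0, giving V_DS = 1.42 V (the root below V_ov).
I_D = (5.17 − 1.42) / 0.31 = 12.1 mA.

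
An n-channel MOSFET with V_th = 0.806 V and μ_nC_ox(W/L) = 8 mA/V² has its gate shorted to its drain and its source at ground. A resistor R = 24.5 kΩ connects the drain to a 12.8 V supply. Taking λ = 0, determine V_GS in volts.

V_GS = 1.15 V

With gate tied to drain, V_GS = V_DS ≥ V_GS − V_th, so the device is in saturation.
KCL at the drain: ½ k_n (V_GS − V_th)² = (V_DD − V_GS)/R.
Let x = V_GS − 0.806. Then 98 x² + x − 11.99 = 0, giving x = 0.345 V (positive root), so V_GS = 1.15 V.
I_D = (V_DD − V_GS)/R = (12.8 − 1.15) / 24.5 = 0.475 mA.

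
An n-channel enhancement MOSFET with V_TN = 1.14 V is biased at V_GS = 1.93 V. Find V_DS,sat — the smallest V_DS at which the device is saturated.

The boundary between triode and saturation is V_DS = V_GS − V_TN = V_ov.
V_ov = 1.93 − 1.14 = 0.79 V.

V_DS,sat = 0.790 V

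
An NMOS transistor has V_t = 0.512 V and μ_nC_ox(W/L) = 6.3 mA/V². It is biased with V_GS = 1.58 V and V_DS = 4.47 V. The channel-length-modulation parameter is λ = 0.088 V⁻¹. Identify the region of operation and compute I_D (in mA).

V_ov = V_GS − V_t = 1.58 − 0.512 = 1.07 V.
Since V_DS = 4.47 V ≥ V_ov = 1.07 V, the device is in saturation.
I_D = ½ k_n V_ov² (1 + λ V_DS) = 0.5 × 6.3 × 1.07² × (1 + 0.088 × 4.47) = 5.01 mA.

Saturation; I_D = 5.01 mA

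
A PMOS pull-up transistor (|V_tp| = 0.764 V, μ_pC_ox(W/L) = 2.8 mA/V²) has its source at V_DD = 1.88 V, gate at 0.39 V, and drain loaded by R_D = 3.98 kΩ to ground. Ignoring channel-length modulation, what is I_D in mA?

I_D = 0.411 mA

V_SG = V_DD − V_G = 1.88 − 0.39 = 1.49 V, so V_ov = 1.49 − 0.764 = 0.726 V.
Assume saturation: I_D = ½ k_p V_ov² = 0.5 × 2.8 × 0.726² = 0.738 mA, giving V_SD = V_DD − I_D R_D = 1.88 − 0.738 × 3.98 = -1.06 V.
But -1.06 V < V_ov = 0.726 V, so the device is actually in triode.
In triode I_D = k_p[V_ov V_SD − ½ V_SD²] and I_D = (V_DD − V_SD)/R_D. Equating: 5.57 V_SD² − 9.091 V_SD + 1.88 = 0, giving V_SD = 0.243 V (the root below V_ov).
I_D = (1.88 − 0.243) / 3.98 = 0.411 mA.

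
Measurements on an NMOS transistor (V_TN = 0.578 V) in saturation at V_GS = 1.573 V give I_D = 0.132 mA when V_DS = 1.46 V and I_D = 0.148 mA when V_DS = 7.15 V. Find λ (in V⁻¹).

With V_GS fixed, I_D ∝ (1 + λ V_DS) in saturation, so I_D2/I_D1 = (1 + λ V_DS2)/(1 + λ V_DS1).
0.148/0.132 = 1.121 = (1 + 7.15 λ)/(1 + 1.46 λ).
Solving: λ (I_D1 V_DS2 − I_D2 V_DS1) = I_D2 − I_D1, so λ = (0.148 − 0.132) / (0.132 × 7.15 − 0.148 × 1.46) = 0.016 / 0.728 = 0.022 V⁻¹.

λ = 0.0220 V⁻¹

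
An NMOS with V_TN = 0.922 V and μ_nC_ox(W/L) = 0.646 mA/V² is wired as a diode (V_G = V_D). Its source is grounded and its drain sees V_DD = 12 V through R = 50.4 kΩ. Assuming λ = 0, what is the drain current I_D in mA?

With gate tied to drain, V_GS = V_DS ≥ V_GS − V_TN, so the device is in saturation.
KCL at the drain: ½ k_n (V_GS − V_TN)² = (V_DD − V_GS)/R.
Let x = V_GS − 0.922. Then 16.3 x² + x − 11.08 = 0, giving x = 0.795 V (positive root), so V_GS = 1.72 V.
I_D = (V_DD − V_GS)/R = (12 − 1.72) / 50.4 = 0.204 mA.

I_D = 0.204 mA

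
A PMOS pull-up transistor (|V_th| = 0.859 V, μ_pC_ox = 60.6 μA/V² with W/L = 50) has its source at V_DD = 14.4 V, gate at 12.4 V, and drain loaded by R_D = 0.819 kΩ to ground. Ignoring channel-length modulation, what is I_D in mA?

V_SG = V_DD − V_G = 14.4 − 12.4 = 2 V, so V_ov = 2 − 0.859 = 1.14 V.
k_p = μ_pC_ox · (W/L) = 3.03 mA/V².
Assume saturation: I_D = ½ k_p V_ov² = 0.5 × 3.03 × 1.14² = 1.97 mA, giving V_SD = V_DD − I_D R_D = 14.4 − 1.97 × 0.819 = 12.8 V.
V_SD = 12.8 V ≥ V_ov = 1.14 V, confirming saturation.

I_D = 1.97 mA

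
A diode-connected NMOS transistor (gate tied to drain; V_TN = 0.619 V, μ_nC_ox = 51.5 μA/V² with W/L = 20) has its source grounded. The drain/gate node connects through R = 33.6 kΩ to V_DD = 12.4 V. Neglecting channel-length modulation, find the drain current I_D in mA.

I_D = 0.327 mA

With gate tied to drain, V_GS = V_DS ≥ V_GS − V_TN, so the device is in saturation.
k_n = μ_nC_ox · (W/L) = 1.03 mA/V².
KCL at the drain: ½ k_n (V_GS − V_TN)² = (V_DD − V_GS)/R.
Let x = V_GS − 0.619. Then 17.3 x² + x − 11.78 = 0, giving x = 0.797 V (positive root), so V_GS = 1.42 V.
I_D = (V_DD − V_GS)/R = (12.4 − 1.42) / 33.6 = 0.327 mA.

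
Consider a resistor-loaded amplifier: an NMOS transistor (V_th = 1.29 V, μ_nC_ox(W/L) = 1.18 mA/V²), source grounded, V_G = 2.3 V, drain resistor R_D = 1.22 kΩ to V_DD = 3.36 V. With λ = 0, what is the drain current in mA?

I_D = 0.602 mA

V_GS = V_G = 2.3 V, so V_ov = 2.3 − 1.29 = 1.01 V.
Assume saturation: I_D = ½ k_n V_ov² = 0.5 × 1.18 × 1.01² = 0.602 mA, giving V_DS = V_DD − I_D R_D = 3.36 − 0.602 × 1.22 = 2.63 V.
V_DS = 2.63 V ≥ V_ov = 1.01 V, confirming saturation.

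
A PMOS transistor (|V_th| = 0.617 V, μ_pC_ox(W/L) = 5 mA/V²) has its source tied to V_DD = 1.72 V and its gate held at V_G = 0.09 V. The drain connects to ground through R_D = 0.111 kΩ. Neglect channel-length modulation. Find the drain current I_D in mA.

V_SG = V_DD − V_G = 1.72 − 0.09 = 1.63 V, so V_ov = 1.63 − 0.617 = 1.01 V.
Assume saturation: I_D = ½ k_p V_ov² = 0.5 × 5 × 1.01² = 2.57 mA, giving V_SD = V_DD − I_D R_D = 1.72 − 2.57 × 0.111 = 1.44 V.
V_SD = 1.44 V ≥ V_ov = 1.01 V, confirming saturation.

I_D = 2.57 mA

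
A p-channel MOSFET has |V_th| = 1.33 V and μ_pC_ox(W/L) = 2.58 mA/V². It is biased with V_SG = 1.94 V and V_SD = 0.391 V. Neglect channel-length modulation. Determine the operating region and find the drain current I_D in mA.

Triode; I_D = 0.418 mA

V_ov = V_SG − |V_th| = 1.94 − 1.33 = 0.61 V.
Since V_SD = 0.391 V < V_ov = 0.61 V, the device is in the triode region.
I_D = k_p [V_ov · V_SD − ½ V_SD²] = 2.58 × [0.61 × 0.391 − 0.5 × 0.391²] = 0.418 mA.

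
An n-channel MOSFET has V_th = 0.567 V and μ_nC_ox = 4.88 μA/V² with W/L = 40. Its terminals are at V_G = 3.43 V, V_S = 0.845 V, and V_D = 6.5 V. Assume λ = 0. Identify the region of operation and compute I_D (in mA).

V_GS = V_G − V_S = 3.43 − 0.845 = 2.58 V; V_DS = V_D − V_S = 6.5 − 0.845 = 5.66 V.
k_n = μ_nC_ox · (W/L) = 0.1952 mA/V².
V_ov = V_GS − V_th = 2.58 − 0.567 = 2.02 V.
Since V_DS = 5.66 V ≥ V_ov = 2.02 V, the device is in saturation.
I_D = ½ k_n V_ov² = 0.5 × 0.1952 × 2.02² = 0.397 mA.

Saturation; I_D = 0.397 mA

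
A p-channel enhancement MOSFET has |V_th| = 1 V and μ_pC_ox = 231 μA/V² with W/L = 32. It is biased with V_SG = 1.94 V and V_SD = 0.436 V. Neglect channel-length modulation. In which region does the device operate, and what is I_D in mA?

k_p = μ_pC_ox · (W/L) = 7.392 mA/V².
V_ov = V_SG − |V_th| = 1.94 − 1 = 0.94 V.
Since V_SD = 0.436 V < V_ov = 0.94 V, the device is in the triode region.
I_D = k_p [V_ov · V_SD − ½ V_SD²] = 7.392 × [0.94 × 0.436 − 0.5 × 0.436²] = 2.33 mA.

Triode; I_D = 2.33 mA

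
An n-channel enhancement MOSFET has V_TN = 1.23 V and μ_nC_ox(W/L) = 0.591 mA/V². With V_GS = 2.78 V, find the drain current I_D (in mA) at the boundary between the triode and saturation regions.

At the boundary V_DS = V_ov = V_GS − V_TN = 2.78 − 1.23 = 1.55 V.
I_D = ½ k_n V_ov² = 0.5 × 0.591 × 1.55² = 0.71 mA.

I_D = 0.710 mA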